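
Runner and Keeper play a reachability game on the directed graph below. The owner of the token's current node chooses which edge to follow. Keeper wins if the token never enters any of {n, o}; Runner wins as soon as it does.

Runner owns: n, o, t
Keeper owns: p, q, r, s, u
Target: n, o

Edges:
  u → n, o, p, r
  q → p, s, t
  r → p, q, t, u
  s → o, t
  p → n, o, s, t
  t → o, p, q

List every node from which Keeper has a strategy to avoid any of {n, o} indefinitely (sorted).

A0 = {n, o}
A1: add {t} — t (Runner) has t→o.
A2: add {s} — s (Keeper): all of {o, t} already in.
A3: add {p} — p (Keeper): all of {n, o, s, t} already in.
A4: add {q} — q (Keeper): all of {p, s, t} already in.
A5 = A4; e.g. r (Keeper) can still go to u. Fixed point.
Runner's attractor = {n, o, p, q, s, t}; Keeper avoids the target exactly from the complement.

r, u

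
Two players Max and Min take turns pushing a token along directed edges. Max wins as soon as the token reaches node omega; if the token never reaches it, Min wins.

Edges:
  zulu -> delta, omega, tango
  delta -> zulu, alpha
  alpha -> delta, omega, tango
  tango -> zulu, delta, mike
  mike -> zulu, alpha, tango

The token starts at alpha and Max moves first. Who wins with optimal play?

Track states (vertex, player-to-move).
A0 = {(omega,Max), (omega,Min)}
A1: add {(zulu,Max), (alpha,Max)}.
(alpha,Max) ∈ A1 ⇒ Max forces the target.

Max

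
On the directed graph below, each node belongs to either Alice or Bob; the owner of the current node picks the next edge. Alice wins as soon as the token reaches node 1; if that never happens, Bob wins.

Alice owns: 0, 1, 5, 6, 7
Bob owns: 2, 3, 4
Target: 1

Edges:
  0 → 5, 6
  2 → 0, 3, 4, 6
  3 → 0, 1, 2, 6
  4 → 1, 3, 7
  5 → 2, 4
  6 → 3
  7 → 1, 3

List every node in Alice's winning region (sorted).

1, 7

A0 = {1}
A1: add {7} — 7 (Alice) has 7→1.
A2 = A1; e.g. 0 (Alice) has no edge into A1. Fixed point.
Alice's winning region = {1, 7}.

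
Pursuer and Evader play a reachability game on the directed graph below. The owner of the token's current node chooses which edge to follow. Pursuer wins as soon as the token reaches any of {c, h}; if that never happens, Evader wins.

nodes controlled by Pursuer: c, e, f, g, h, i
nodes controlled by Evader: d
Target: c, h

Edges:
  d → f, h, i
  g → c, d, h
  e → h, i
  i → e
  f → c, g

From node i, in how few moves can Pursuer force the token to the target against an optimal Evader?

2

A0 = {c, h}
A1: add {e, f, g} — e (Pursuer) has e→h; f (Pursuer) has f→c; g (Pursuer) has g→c.
A2: add {i} — i (Pursuer) has i→e.
i enters the attractor at level 2, so Pursuer can force the target in 2 moves from there.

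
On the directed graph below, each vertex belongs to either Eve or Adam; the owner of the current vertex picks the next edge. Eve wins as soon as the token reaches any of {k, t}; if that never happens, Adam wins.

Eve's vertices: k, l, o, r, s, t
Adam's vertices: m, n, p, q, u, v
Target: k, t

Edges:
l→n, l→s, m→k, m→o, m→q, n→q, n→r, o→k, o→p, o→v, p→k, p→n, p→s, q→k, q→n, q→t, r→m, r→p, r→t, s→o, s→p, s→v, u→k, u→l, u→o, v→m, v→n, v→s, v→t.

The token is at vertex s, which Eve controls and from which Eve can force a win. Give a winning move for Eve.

A0 = {k, t}
A1: add {o, r} — o (Eve) has o→k; r (Eve) has r→t.
A2: add {s} — s (Eve) has s→o.
A3: add {l} — l (Eve) has l→s.
A4: add {u} — u (Adam): all of {k, l, o} already in.
A5 = A4; e.g. m (Adam) can still go to q. Fixed point.
From s, successor o is in the attractor (rank 1); the other successors p, v are not.

o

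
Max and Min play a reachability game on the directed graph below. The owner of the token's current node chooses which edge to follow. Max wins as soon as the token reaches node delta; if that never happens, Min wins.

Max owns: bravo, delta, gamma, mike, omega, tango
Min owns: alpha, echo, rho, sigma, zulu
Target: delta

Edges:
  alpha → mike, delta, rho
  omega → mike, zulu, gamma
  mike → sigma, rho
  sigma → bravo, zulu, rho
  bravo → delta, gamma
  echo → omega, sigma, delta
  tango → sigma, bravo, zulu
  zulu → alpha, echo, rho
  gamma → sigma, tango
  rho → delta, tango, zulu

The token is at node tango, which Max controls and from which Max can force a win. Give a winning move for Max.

bravo

A0 = {delta}
A1: add {bravo} — bravo (Max) has bravo→delta.
A2: add {tango} — tango (Max) has tango→bravo.
A3: add {gamma} — gamma (Max) has gamma→tango.
A4: add {omega} — omega (Max) has omega→gamma.
A5 = A4; e.g. alpha (Min) can still go to mike. Fixed point.
From tango, successor bravo is in the attractor (rank 1); the other successors sigma, zulu are not.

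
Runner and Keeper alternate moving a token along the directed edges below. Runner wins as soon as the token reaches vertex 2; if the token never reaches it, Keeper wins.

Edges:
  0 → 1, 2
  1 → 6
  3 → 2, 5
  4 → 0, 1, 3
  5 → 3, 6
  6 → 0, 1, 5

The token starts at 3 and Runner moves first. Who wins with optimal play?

Runner

Track states (vertex, player-to-move).
A0 = {(2,Runner), (2,Keeper)}
A1: add {(0,Runner), (3,Runner)}.
(3,Runner) ∈ A1 ⇒ Runner forces the target.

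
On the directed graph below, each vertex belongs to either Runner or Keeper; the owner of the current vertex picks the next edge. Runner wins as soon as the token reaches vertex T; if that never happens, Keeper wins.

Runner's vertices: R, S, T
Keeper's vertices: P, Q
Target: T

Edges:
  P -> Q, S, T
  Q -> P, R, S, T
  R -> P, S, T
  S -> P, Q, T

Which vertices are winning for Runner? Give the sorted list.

R, S, T

A0 = {T}
A1: add {R, S} — R (Runner) has R→T; S (Runner) has S→T.
A2 = A1; e.g. P (Keeper) can still go to Q. Fixed point.
Runner's winning region = {R, S, T}.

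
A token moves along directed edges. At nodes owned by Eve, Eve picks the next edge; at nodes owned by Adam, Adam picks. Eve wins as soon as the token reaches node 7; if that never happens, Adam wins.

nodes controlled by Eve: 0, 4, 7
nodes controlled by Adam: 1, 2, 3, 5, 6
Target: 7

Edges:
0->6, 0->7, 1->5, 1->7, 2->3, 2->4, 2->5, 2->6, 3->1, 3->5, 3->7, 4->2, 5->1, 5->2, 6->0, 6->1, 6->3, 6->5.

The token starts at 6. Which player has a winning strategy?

A0 = {7}
A1: add {0} — 0 (Eve) has 0→7.
A2 = A1; e.g. 1 (Adam) can still go to 5. Fixed point.
6 never enters the attractor, so Adam can avoid the target forever.

Adam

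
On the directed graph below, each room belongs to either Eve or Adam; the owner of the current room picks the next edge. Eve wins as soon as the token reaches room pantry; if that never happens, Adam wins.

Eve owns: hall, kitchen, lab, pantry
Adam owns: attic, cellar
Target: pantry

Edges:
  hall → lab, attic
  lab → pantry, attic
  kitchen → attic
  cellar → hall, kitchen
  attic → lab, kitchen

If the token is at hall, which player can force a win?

A0 = {pantry}
A1: add {lab} — lab (Eve) has lab→pantry.
A2: add {hall} — hall (Eve) has hall→lab.
A3 = A2; e.g. kitchen (Eve) has no edge into A2. Fixed point.
hall ∈ A2, so Eve can force the target.

Eve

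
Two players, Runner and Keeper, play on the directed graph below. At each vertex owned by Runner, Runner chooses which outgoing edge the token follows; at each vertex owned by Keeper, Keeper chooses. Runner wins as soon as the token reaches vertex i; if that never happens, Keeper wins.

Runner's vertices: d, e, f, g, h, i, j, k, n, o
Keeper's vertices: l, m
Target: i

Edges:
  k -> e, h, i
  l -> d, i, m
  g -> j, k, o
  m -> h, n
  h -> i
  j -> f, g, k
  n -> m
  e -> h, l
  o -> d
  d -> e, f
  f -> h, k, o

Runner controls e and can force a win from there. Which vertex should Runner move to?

A0 = {i}
A1: add {h, k} — h (Runner) has h→i; k (Runner) has k→i.
A2: add {e, f, g, j} — e (Runner) has e→h; f (Runner) has f→h; g (Runner) has g→k; j (Runner) has j→k.
A3: add {d} — d (Runner) has d→e.
A4: add {o} — o (Runner) has o→d.
A5 = A4; e.g. l (Keeper) can still go to m. Fixed point.
From e, successor h is in the attractor (rank 1); the other successor l is not.

h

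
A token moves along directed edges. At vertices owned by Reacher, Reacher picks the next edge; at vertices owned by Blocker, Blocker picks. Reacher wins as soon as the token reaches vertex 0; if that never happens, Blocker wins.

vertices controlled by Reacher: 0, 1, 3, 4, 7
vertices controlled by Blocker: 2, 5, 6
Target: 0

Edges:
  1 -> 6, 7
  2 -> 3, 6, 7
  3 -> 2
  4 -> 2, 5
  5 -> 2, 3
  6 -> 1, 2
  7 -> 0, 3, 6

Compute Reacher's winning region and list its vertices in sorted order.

0, 1, 7

A0 = {0}
A1: add {7} — 7 (Reacher) has 7→0.
A2: add {1} — 1 (Reacher) has 1→7.
A3 = A2; e.g. 2 (Blocker) can still go to 3. Fixed point.
Reacher's winning region = {0, 1, 7}.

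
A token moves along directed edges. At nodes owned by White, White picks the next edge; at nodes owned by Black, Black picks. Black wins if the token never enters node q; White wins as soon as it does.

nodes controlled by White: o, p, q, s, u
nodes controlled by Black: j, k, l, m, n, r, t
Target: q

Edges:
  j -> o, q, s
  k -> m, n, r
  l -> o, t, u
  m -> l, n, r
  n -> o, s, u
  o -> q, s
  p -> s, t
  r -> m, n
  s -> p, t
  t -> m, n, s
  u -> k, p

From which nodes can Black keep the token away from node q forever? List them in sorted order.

A0 = {q}
A1: add {o} — o (White) has o→q.
A2 = A1; e.g. j (Black) can still go to s. Fixed point.
White's attractor = {o, q}; Black avoids the target exactly from the complement.

j, k, l, m, n, p, r, s, t, u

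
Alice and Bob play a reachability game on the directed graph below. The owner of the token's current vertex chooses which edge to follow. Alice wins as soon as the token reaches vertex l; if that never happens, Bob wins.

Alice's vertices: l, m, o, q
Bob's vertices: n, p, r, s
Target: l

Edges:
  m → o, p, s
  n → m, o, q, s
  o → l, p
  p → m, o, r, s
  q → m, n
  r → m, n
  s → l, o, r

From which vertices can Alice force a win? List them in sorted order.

l, m, o, q

A0 = {l}
A1: add {o} — o (Alice) has o→l.
A2: add {m} — m (Alice) has m→o.
A3: add {q} — q (Alice) has q→m.
A4 = A3; e.g. n (Bob) can still go to s. Fixed point.
Alice's winning region = {l, m, o, q}.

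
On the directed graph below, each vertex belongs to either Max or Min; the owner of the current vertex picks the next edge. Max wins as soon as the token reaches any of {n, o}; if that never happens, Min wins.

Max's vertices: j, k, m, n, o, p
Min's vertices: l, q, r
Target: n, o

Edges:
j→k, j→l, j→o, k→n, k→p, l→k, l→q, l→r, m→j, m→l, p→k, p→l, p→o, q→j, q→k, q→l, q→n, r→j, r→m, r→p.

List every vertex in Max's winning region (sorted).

A0 = {n, o}
A1: add {j, k, p} — j (Max) has j→o; k (Max) has k→n; p (Max) has p→o.
A2: add {m} — m (Max) has m→j.
A3: add {r} — r (Min): all of {j, m, p} already in.
A4 = A3; e.g. l (Min) can still go to q. Fixed point.
Max's winning region = {j, k, m, n, o, p, r}.

j, k, m, n, o, p, r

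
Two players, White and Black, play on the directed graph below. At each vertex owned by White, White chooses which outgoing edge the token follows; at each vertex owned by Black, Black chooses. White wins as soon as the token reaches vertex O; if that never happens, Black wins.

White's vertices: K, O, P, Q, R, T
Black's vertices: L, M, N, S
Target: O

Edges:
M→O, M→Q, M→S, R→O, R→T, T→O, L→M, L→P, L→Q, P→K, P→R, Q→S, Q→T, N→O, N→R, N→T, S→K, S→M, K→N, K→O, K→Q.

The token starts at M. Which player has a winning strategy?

A0 = {O}
A1: add {K, R, T} — K (White) has K→O; R (White) has R→O; T (White) has T→O.
A2: add {N, P, Q} — N (Black): all of {O, R, T} already in; P (White) has P→K; Q (White) has Q→T.
A3 = A2; e.g. L (Black) can still go to M. Fixed point.
M never enters the attractor, so Black can avoid the target forever.

Black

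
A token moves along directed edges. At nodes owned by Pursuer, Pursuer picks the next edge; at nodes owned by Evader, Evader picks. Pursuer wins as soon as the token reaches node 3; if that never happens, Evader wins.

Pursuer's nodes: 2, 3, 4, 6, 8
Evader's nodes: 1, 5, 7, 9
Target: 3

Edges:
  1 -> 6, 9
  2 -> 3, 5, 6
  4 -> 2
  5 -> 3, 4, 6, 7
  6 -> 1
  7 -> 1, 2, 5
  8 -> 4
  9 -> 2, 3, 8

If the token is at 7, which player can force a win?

A0 = {3}
A1: add {2} — 2 (Pursuer) has 2→3.
A2: add {4} — 4 (Pursuer) has 4→2.
A3: add {8} — 8 (Pursuer) has 8→4.
A4: add {9} — 9 (Evader): all of {2, 3, 8} already in.
A5 = A4; e.g. 1 (Evader) can still go to 6. Fixed point.
7 never enters the attractor, so Evader can avoid the target forever.

Evader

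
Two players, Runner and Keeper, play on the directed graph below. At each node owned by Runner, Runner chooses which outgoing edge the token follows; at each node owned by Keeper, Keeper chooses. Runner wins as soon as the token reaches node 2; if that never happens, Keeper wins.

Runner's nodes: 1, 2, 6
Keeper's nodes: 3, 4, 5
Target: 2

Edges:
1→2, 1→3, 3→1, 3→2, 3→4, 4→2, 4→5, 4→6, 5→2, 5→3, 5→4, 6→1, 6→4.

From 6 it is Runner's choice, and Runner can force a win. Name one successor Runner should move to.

A0 = {2}
A1: add {1} — 1 (Runner) has 1→2.
A2: add {6} — 6 (Runner) has 6→1.
A3 = A2; e.g. 3 (Keeper) can still go to 4. Fixed point.
From 6, successor 1 is in the attractor (rank 1); the other successor 4 is not.

1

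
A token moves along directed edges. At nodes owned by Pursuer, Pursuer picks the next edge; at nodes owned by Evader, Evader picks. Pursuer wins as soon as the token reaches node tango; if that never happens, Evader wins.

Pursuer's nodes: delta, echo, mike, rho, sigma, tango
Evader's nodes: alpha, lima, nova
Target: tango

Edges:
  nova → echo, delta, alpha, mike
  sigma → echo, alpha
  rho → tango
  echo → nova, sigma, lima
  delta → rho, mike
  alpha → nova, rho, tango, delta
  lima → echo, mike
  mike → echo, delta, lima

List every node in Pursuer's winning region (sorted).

A0 = {tango}
A1: add {rho} — rho (Pursuer) has rho→tango.
A2: add {delta} — delta (Pursuer) has delta→rho.
A3: add {mike} — mike (Pursuer) has mike→delta.
A4 = A3; e.g. nova (Evader) can still go to echo. Fixed point.
Pursuer's winning region = {delta, mike, rho, tango}.

delta, mike, rho, tango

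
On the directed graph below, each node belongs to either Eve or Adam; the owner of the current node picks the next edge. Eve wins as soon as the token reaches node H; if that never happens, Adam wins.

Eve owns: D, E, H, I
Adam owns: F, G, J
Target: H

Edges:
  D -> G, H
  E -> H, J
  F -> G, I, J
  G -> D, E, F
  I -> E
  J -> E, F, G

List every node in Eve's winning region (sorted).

D, E, H, I

A0 = {H}
A1: add {D, E} — D (Eve) has D→H; E (Eve) has E→H.
A2: add {I} — I (Eve) has I→E.
A3 = A2; e.g. F (Adam) can still go to G. Fixed point.
Eve's winning region = {D, E, H, I}.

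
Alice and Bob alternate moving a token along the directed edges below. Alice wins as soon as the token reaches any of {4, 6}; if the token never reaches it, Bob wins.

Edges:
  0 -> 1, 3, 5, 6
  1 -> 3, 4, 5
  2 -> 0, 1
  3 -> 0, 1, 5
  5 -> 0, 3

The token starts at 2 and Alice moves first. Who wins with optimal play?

Bob

Track states (vertex, player-to-move).
A0 = {(4,Alice), (4,Bob), (6,Alice), (6,Bob)}
A1: add {(0,Alice), (1,Alice)}.
A2: add {(2,Bob)}.
A3 = A2; e.g. (0,Bob) stays out. (2,Alice) never enters ⇒ Bob avoids the target.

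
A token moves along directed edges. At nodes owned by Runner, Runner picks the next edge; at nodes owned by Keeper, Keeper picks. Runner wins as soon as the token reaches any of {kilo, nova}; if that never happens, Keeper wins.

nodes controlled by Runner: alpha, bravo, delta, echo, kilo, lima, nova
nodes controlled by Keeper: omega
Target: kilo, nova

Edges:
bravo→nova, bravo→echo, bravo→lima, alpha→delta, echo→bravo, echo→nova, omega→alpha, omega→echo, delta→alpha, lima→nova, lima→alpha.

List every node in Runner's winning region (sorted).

A0 = {kilo, nova}
A1: add {bravo, echo, lima} — bravo (Runner) has bravo→nova; echo (Runner) has echo→nova; lima (Runner) has lima→nova.
A2 = A1; e.g. alpha (Runner) has no edge into A1. Fixed point.
Runner's winning region = {bravo, echo, kilo, lima, nova}.

bravo, echo, kilo, lima, nova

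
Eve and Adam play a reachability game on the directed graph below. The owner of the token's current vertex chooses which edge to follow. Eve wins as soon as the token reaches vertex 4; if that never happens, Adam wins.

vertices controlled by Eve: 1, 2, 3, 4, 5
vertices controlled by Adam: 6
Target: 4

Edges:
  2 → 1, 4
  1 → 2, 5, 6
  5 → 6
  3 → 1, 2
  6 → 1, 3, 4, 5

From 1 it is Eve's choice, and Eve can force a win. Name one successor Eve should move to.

2

A0 = {4}
A1: add {2} — 2 (Eve) has 2→4.
A2: add {1, 3} — 1 (Eve) has 1→2; 3 (Eve) has 3→2.
A3 = A2; e.g. 5 (Eve) has no edge into A2. Fixed point.
From 1, successor 2 is in the attractor (rank 1); the other successors 5, 6 are not.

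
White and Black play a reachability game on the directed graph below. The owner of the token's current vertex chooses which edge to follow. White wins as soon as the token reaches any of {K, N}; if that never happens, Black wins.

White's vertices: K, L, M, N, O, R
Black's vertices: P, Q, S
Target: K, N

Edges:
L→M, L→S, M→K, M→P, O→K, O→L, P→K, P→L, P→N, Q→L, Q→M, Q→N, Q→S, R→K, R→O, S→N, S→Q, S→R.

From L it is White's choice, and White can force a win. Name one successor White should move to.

M

A0 = {K, N}
A1: add {M, O, R} — M (White) has M→K; O (White) has O→K; R (White) has R→K.
A2: add {L} — L (White) has L→M.
A3: add {P} — P (Black): all of {K, L, N} already in.
A4 = A3; e.g. Q (Black) can still go to S. Fixed point.
From L, successor M is in the attractor (rank 1); the other successor S is not.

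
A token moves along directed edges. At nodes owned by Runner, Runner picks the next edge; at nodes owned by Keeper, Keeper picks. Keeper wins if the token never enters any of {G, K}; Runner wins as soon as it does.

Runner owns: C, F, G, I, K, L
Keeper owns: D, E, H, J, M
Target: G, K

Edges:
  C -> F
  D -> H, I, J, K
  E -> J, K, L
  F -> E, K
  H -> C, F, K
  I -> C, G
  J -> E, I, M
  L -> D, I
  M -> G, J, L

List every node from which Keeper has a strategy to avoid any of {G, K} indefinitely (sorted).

D, E, J, M

A0 = {G, K}
A1: add {F, I} — F (Runner) has F→K; I (Runner) has I→G.
A2: add {C, L} — C (Runner) has C→F; L (Runner) has L→I.
A3: add {H} — H (Keeper): all of {C, F, K} already in.
A4 = A3; e.g. D (Keeper) can still go to J. Fixed point.
Runner's attractor = {C, F, G, H, I, K, L}; Keeper avoids the target exactly from the complement.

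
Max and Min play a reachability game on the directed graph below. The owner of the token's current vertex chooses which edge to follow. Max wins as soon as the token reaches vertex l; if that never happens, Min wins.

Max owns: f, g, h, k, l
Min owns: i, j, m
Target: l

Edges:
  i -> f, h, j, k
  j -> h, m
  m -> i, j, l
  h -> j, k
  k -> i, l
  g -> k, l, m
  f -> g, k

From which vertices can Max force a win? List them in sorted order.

f, g, h, k, l

A0 = {l}
A1: add {g, k} — g (Max) has g→l; k (Max) has k→l.
A2: add {f, h} — f (Max) has f→g; h (Max) has h→k.
A3 = A2; e.g. i (Min) can still go to j. Fixed point.
Max's winning region = {f, g, h, k, l}.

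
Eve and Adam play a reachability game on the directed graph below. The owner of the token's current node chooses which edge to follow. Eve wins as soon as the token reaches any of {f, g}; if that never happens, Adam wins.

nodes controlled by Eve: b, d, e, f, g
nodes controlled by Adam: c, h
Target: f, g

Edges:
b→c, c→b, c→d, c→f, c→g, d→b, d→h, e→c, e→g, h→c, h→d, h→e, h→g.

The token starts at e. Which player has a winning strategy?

Eve

A0 = {f, g}
A1: add {e} — e (Eve) has e→g.
A2 = A1; e.g. b (Eve) has no edge into A1. Fixed point.
e ∈ A1, so Eve can force the target.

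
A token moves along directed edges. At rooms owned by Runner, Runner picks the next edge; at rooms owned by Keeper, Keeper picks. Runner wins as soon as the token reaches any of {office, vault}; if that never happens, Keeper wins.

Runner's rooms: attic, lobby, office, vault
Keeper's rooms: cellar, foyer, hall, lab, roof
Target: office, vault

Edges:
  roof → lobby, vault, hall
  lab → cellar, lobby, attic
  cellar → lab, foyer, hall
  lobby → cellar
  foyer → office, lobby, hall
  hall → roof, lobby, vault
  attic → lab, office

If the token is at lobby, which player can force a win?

A0 = {office, vault}
A1: add {attic} — attic (Runner) has attic→office.
A2 = A1; e.g. roof (Keeper) can still go to lobby. Fixed point.
lobby never enters the attractor, so Keeper can avoid the target forever.

Keeper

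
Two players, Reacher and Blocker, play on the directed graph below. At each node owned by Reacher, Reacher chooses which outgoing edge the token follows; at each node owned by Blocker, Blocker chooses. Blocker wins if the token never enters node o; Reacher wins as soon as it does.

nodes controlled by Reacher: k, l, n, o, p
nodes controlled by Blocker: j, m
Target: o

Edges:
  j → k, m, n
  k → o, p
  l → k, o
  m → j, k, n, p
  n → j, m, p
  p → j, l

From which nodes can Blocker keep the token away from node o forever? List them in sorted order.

A0 = {o}
A1: add {k, l} — k (Reacher) has k→o; l (Reacher) has l→o.
A2: add {p} — p (Reacher) has p→l.
A3: add {n} — n (Reacher) has n→p.
A4 = A3; e.g. j (Blocker) can still go to m. Fixed point.
Reacher's attractor = {k, l, n, o, p}; Blocker avoids the target exactly from the complement.

j, m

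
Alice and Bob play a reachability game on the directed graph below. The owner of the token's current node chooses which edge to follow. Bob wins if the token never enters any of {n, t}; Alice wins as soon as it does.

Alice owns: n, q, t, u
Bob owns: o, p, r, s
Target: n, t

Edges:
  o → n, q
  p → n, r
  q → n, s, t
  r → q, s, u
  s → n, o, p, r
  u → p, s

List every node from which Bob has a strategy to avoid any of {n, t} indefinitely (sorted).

A0 = {n, t}
A1: add {q} — q (Alice) has q→n.
A2: add {o} — o (Bob): all of {n, q} already in.
A3 = A2; e.g. p (Bob) can still go to r. Fixed point.
Alice's attractor = {n, o, q, t}; Bob avoids the target exactly from the complement.

p, r, s, u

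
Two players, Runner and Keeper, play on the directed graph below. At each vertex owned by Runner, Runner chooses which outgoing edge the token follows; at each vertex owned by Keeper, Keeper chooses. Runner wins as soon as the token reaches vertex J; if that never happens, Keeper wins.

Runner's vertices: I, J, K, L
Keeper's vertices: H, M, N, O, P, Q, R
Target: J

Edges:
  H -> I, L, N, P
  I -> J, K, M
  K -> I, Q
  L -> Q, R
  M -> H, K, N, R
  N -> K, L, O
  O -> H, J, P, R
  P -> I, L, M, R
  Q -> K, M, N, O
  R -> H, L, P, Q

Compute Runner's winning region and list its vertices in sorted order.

A0 = {J}
A1: add {I} — I (Runner) has I→J.
A2: add {K} — K (Runner) has K→I.
A3 = A2; e.g. H (Keeper) can still go to L. Fixed point.
Runner's winning region = {I, J, K}.

I, J, K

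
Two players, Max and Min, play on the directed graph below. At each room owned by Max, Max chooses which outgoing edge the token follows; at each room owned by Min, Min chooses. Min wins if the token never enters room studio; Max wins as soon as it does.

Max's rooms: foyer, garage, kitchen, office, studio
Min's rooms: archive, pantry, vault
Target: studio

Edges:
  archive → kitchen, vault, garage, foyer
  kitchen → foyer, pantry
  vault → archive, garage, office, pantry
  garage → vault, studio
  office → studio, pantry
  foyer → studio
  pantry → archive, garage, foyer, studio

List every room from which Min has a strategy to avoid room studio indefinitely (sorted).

archive, pantry, vault

A0 = {studio}
A1: add {foyer, garage, office} — garage (Max) has garage→studio; office (Max) has office→studio; foyer (Max) has foyer→studio.
A2: add {kitchen} — kitchen (Max) has kitchen→foyer.
A3 = A2; e.g. archive (Min) can still go to vault. Fixed point.
Max's attractor = {foyer, garage, kitchen, office, studio}; Min avoids the target exactly from the complement.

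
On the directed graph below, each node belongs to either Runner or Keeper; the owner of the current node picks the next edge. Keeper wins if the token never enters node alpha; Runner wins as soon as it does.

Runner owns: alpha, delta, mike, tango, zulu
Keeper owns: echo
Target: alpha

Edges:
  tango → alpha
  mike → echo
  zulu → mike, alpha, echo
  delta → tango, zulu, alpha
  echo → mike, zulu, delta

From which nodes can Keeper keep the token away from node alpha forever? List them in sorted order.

A0 = {alpha}
A1: add {delta, tango, zulu} — tango (Runner) has tango→alpha; zulu (Runner) has zulu→alpha; delta (Runner) has delta→alpha.
A2 = A1; e.g. mike (Runner) has no edge into A1. Fixed point.
Runner's attractor = {alpha, delta, tango, zulu}; Keeper avoids the target exactly from the complement.

echo, mike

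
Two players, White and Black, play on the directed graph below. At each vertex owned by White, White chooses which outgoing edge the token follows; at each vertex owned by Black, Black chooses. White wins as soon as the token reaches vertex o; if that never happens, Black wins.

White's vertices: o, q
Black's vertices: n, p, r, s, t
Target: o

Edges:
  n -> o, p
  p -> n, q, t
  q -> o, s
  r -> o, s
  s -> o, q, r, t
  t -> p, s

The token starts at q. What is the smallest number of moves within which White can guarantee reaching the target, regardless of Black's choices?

1

A0 = {o}
A1: add {q} — q (White) has q→o.
A2 = A1; e.g. n (Black) can still go to p. Fixed point.
q enters the attractor at level 1, so White can force the target in 1 move from there.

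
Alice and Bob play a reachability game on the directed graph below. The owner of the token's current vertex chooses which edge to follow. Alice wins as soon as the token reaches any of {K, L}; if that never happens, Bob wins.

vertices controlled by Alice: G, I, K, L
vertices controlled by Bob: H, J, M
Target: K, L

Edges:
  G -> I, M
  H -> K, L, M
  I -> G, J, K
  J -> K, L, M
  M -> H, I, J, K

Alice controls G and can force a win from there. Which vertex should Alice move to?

A0 = {K, L}
A1: add {I} — I (Alice) has I→K.
A2: add {G} — G (Alice) has G→I.
A3 = A2; e.g. H (Bob) can still go to M. Fixed point.
From G, successor I is in the attractor (rank 1); the other successor M is not.

I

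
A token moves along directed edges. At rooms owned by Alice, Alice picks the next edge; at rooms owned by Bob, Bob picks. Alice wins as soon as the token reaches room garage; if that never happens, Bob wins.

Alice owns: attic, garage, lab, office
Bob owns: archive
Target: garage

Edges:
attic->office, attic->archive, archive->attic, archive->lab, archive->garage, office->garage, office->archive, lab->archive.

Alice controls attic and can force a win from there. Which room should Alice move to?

A0 = {garage}
A1: add {office} — office (Alice) has office→garage.
A2: add {attic} — attic (Alice) has attic→office.
A3 = A2; e.g. lab (Alice) has no edge into A2. Fixed point.
From attic, successor office is in the attractor (rank 1); the other successor archive is not.

office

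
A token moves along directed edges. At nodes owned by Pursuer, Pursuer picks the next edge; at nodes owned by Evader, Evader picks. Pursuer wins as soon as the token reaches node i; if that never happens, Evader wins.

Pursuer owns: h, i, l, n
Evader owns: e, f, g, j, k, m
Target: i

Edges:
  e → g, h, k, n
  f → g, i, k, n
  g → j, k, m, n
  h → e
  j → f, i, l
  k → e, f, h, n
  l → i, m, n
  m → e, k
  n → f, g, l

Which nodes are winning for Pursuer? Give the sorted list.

A0 = {i}
A1: add {l} — l (Pursuer) has l→i.
A2: add {n} — n (Pursuer) has n→l.
A3 = A2; e.g. e (Evader) can still go to g. Fixed point.
Pursuer's winning region = {i, l, n}.

i, l, n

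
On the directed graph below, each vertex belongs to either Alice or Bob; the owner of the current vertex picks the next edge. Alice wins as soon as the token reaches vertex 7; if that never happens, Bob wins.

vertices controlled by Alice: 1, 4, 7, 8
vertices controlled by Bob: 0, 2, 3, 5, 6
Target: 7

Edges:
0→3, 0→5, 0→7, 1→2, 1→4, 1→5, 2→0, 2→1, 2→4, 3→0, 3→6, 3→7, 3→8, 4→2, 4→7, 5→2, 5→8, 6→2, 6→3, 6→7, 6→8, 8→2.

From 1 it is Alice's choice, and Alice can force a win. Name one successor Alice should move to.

A0 = {7}
A1: add {4} — 4 (Alice) has 4→7.
A2: add {1} — 1 (Alice) has 1→4.
A3 = A2; e.g. 0 (Bob) can still go to 3. Fixed point.
From 1, successor 4 is in the attractor (rank 1); the other successors 2, 5 are not.

4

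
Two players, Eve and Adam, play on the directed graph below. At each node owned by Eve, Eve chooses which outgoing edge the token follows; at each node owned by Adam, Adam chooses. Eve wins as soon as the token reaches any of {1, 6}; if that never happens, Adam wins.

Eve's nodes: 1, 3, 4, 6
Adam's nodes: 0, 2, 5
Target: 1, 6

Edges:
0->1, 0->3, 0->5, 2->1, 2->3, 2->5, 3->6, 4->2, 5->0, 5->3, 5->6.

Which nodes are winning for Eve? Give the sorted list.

1, 3, 6

A0 = {1, 6}
A1: add {3} — 3 (Eve) has 3→6.
A2 = A1; e.g. 0 (Adam) can still go to 5. Fixed point.
Eve's winning region = {1, 3, 6}.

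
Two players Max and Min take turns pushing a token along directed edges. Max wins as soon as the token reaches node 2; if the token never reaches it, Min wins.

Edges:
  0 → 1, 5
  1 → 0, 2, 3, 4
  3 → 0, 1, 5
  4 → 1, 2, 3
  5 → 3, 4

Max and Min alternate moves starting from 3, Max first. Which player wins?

Min

Track states (vertex, player-to-move).
A0 = {(2,Max), (2,Min)}
A1: add {(1,Max), (4,Max)}.
A2 = A1; e.g. (0,Max) stays out. (3,Max) never enters ⇒ Min avoids the target.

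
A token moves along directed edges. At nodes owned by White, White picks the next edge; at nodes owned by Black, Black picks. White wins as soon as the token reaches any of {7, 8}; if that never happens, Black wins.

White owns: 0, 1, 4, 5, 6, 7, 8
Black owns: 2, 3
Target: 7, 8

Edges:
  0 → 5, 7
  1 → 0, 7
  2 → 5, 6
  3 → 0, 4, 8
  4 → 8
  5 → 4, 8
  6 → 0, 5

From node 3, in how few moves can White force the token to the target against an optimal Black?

2

A0 = {7, 8}
A1: add {0, 1, 4, 5} — 0 (White) has 0→7; 1 (White) has 1→7; 4 (White) has 4→8; 5 (White) has 5→8.
A2: add {3, 6} — 3 (Black): all of {0, 4, 8} already in; 6 (White) has 6→0.
3 enters the attractor at level 2, so White can force the target in 2 moves from there.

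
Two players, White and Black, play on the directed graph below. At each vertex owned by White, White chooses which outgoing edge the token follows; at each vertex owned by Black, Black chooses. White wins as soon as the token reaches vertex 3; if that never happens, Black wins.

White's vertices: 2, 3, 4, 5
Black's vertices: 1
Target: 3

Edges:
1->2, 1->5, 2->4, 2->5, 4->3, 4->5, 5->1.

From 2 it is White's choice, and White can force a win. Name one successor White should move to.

A0 = {3}
A1: add {4} — 4 (White) has 4→3.
A2: add {2} — 2 (White) has 2→4.
A3 = A2; e.g. 1 (Black) can still go to 5. Fixed point.
From 2, successor 4 is in the attractor (rank 1); the other successor 5 is not.

4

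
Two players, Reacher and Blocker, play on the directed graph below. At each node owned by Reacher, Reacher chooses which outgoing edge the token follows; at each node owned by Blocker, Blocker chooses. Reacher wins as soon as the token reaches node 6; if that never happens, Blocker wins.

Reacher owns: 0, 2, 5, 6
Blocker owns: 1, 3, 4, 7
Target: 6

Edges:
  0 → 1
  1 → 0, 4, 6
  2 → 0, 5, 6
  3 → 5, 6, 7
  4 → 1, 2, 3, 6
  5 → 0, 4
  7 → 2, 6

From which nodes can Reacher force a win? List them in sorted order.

2, 6, 7

A0 = {6}
A1: add {2} — 2 (Reacher) has 2→6.
A2: add {7} — 7 (Blocker): all of {2, 6} already in.
A3 = A2; e.g. 0 (Reacher) has no edge into A2. Fixed point.
Reacher's winning region = {2, 6, 7}.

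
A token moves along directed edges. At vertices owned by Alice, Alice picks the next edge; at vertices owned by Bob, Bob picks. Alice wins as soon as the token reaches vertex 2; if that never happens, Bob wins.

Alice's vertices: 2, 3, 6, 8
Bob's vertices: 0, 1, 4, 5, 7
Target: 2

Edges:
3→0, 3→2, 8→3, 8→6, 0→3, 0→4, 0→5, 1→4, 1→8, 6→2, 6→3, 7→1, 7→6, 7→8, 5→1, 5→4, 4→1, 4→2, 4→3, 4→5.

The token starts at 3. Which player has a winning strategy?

Alice

A0 = {2}
A1: add {3, 6} — 3 (Alice) has 3→2; 6 (Alice) has 6→2.
3 ∈ A1, so Alice can force the target.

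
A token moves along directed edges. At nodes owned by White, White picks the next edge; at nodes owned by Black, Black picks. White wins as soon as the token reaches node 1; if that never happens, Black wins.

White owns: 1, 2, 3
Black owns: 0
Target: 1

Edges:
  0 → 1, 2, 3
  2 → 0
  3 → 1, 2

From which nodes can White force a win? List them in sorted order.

1, 3

A0 = {1}
A1: add {3} — 3 (White) has 3→1.
A2 = A1; e.g. 0 (Black) can still go to 2. Fixed point.
White's winning region = {1, 3}.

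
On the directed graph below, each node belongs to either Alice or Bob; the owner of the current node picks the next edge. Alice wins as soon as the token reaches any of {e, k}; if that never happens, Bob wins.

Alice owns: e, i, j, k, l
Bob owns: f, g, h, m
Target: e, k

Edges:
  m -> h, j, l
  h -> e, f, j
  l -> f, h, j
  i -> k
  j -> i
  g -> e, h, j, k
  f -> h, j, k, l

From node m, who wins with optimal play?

Bob

A0 = {e, k}
A1: add {i} — i (Alice) has i→k.
A2: add {j} — j (Alice) has j→i.
A3: add {l} — l (Alice) has l→j.
A4 = A3; e.g. f (Bob) can still go to h. Fixed point.
m never enters the attractor, so Bob can avoid the target forever.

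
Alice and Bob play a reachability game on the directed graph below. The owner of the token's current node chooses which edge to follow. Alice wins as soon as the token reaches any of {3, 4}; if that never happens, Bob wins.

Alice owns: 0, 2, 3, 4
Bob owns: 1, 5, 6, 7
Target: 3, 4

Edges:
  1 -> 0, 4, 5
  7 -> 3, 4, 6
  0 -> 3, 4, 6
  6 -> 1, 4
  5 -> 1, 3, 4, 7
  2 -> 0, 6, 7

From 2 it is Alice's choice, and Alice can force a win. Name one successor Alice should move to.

0

A0 = {3, 4}
A1: add {0} — 0 (Alice) has 0→3.
A2: add {2} — 2 (Alice) has 2→0.
A3 = A2; e.g. 1 (Bob) can still go to 5. Fixed point.
From 2, successor 0 is in the attractor (rank 1); the other successors 6, 7 are not.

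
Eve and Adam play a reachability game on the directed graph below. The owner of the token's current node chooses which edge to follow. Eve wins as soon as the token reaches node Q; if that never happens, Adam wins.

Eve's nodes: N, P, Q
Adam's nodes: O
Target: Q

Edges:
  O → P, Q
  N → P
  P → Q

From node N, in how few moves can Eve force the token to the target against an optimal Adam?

2

A0 = {Q}
A1: add {P} — P (Eve) has P→Q.
A2: add {N, O} — N (Eve) has N→P; O (Adam): all of {P, Q} already in.
A2 = all vertices. Fixed point.
N enters the attractor at level 2, so Eve can force the target in 2 moves from there.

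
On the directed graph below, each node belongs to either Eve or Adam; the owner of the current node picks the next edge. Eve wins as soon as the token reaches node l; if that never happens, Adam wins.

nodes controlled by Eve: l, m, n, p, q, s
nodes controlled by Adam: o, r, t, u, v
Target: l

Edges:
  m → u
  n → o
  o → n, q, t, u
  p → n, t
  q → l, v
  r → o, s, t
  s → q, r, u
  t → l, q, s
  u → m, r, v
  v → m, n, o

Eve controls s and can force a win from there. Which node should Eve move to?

A0 = {l}
A1: add {q} — q (Eve) has q→l.
A2: add {s} — s (Eve) has s→q.
A3: add {t} — t (Adam): all of {l, q, s} already in.
A4: add {p} — p (Eve) has p→t.
A5 = A4; e.g. m (Eve) has no edge into A4. Fixed point.
From s, successor q is in the attractor (rank 1); the other successors r, u are not.

q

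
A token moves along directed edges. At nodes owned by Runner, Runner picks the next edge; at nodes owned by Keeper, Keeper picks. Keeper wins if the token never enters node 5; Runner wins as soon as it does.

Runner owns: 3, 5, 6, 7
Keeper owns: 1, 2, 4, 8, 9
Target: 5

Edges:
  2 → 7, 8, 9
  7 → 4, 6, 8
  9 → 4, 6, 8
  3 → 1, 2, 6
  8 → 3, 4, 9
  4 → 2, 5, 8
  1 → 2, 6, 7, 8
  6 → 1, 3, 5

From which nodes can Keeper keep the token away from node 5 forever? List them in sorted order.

A0 = {5}
A1: add {6} — 6 (Runner) has 6→5.
A2: add {3, 7} — 3 (Runner) has 3→6; 7 (Runner) has 7→6.
A3 = A2; e.g. 1 (Keeper) can still go to 2. Fixed point.
Runner's attractor = {3, 5, 6, 7}; Keeper avoids the target exactly from the complement.

1, 2, 4, 8, 9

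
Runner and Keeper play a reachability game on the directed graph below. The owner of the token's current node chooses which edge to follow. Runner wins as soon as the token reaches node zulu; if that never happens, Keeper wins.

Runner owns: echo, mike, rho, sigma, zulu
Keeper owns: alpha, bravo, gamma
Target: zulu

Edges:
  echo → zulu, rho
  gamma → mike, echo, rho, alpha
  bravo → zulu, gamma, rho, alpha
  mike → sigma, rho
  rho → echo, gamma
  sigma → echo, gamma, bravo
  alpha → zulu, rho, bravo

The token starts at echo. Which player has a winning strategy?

Runner

A0 = {zulu}
A1: add {echo} — echo (Runner) has echo→zulu.
echo ∈ A1, so Runner can force the target.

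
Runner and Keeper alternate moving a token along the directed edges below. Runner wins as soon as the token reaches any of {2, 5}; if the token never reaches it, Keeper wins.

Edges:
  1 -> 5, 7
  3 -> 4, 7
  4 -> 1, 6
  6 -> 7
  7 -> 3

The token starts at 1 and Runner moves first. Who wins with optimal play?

Runner

Track states (vertex, player-to-move).
A0 = {(2,Runner), (2,Keeper), (5,Runner), (5,Keeper)}
A1: add {(1,Runner)}.
(1,Runner) ∈ A1 ⇒ Runner forces the target.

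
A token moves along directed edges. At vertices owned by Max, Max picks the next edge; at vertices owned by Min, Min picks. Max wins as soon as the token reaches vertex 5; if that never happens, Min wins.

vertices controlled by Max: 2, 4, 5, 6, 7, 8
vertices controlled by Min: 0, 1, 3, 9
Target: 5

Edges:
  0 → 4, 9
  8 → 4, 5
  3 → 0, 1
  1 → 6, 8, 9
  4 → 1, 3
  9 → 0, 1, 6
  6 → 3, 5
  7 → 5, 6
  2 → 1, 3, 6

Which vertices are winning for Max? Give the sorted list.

A0 = {5}
A1: add {6, 7, 8} — 6 (Max) has 6→5; 7 (Max) has 7→5; 8 (Max) has 8→5.
A2: add {2} — 2 (Max) has 2→6.
A3 = A2; e.g. 0 (Min) can still go to 4. Fixed point.
Max's winning region = {2, 5, 6, 7, 8}.

2, 5, 6, 7, 8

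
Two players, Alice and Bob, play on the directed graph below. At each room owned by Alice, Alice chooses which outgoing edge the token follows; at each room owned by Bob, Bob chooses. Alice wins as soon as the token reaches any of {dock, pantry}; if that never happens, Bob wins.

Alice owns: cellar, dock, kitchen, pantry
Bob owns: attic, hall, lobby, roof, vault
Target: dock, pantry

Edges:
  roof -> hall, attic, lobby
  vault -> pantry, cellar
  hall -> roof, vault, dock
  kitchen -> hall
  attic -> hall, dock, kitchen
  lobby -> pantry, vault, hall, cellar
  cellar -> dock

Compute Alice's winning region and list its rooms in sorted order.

cellar, dock, pantry, vault

A0 = {dock, pantry}
A1: add {cellar} — cellar (Alice) has cellar→dock.
A2: add {vault} — vault (Bob): all of {pantry, cellar} already in.
A3 = A2; e.g. roof (Bob) can still go to hall. Fixed point.
Alice's winning region = {cellar, dock, pantry, vault}.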